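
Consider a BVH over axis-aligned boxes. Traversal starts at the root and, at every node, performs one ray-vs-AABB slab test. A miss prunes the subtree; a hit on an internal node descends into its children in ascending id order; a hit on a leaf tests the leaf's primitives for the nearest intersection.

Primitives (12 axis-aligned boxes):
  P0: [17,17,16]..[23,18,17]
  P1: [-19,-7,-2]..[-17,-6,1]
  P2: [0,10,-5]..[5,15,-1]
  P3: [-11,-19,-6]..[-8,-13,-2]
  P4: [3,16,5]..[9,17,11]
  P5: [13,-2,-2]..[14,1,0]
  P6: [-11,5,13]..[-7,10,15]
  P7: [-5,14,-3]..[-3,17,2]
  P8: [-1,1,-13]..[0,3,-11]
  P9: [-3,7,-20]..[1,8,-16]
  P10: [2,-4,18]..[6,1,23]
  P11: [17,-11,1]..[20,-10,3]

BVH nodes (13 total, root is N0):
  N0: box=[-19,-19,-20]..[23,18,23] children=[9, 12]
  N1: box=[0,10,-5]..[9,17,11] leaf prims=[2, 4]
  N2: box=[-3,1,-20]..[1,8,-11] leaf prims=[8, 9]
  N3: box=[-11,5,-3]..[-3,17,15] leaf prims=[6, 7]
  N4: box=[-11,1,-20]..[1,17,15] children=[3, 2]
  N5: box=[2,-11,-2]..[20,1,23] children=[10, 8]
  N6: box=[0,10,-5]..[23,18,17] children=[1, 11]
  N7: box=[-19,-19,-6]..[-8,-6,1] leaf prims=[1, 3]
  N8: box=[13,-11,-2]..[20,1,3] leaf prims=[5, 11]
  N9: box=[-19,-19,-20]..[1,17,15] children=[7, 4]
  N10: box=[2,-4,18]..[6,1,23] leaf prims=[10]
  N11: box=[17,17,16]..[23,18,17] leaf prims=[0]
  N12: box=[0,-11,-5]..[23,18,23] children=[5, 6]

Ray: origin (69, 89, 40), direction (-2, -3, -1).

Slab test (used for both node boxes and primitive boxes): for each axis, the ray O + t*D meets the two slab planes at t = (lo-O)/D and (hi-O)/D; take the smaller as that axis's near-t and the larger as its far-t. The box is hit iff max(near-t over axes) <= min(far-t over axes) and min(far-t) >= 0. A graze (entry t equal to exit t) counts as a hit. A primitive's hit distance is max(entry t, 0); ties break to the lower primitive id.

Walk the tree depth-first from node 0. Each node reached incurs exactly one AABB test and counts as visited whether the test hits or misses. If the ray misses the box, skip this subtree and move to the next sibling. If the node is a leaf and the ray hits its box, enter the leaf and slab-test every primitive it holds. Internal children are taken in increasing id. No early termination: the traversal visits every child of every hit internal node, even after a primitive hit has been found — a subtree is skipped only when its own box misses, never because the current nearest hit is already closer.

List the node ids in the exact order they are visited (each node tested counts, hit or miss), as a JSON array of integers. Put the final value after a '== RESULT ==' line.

Traverse from the root:
N0 x:[23,44] y:[71/3,36] z:[17,60] -> hit [71/3,36], descend [9, 12]
  N9 x:[34,44] y:[24,36] z:[25,60] -> hit [34,36], descend [4, 7]
    N4 x:[34,40] y:[24,88/3] z:[25,60] -> miss, prune
    N7 x:[77/2,44] y:[95/3,36] z:[39,46] -> miss, prune
  N12 x:[23,69/2] y:[71/3,100/3] z:[17,45] -> hit [71/3,100/3], descend [5, 6]
    N5 x:[49/2,67/2] y:[88/3,100/3] z:[17,42] -> hit [88/3,100/3], descend [8, 10]
      N8 x:[49/2,28] y:[88/3,100/3] z:[37,42] -> miss, prune
      N10 x:[63/2,67/2] y:[88/3,31] z:[17,22] -> miss, prune
    N6 x:[23,69/2] y:[71/3,79/3] z:[23,45] -> hit [71/3,79/3], descend [1, 11]
      N1 x:[30,69/2] y:[24,79/3] z:[29,45] -> miss, prune
      N11 x:[23,26] y:[71/3,24] z:[23,24] -> hit [71/3,24] leaf, test {P0@t=71/3}

11 AABB tests over nodes [0, 9, 4, 7, 12, 5, 8, 10, 6, 1, 11]; 1 leaf entered; closest P0.

== RESULT ==
[0, 9, 4, 7, 12, 5, 8, 10, 6, 1, 11]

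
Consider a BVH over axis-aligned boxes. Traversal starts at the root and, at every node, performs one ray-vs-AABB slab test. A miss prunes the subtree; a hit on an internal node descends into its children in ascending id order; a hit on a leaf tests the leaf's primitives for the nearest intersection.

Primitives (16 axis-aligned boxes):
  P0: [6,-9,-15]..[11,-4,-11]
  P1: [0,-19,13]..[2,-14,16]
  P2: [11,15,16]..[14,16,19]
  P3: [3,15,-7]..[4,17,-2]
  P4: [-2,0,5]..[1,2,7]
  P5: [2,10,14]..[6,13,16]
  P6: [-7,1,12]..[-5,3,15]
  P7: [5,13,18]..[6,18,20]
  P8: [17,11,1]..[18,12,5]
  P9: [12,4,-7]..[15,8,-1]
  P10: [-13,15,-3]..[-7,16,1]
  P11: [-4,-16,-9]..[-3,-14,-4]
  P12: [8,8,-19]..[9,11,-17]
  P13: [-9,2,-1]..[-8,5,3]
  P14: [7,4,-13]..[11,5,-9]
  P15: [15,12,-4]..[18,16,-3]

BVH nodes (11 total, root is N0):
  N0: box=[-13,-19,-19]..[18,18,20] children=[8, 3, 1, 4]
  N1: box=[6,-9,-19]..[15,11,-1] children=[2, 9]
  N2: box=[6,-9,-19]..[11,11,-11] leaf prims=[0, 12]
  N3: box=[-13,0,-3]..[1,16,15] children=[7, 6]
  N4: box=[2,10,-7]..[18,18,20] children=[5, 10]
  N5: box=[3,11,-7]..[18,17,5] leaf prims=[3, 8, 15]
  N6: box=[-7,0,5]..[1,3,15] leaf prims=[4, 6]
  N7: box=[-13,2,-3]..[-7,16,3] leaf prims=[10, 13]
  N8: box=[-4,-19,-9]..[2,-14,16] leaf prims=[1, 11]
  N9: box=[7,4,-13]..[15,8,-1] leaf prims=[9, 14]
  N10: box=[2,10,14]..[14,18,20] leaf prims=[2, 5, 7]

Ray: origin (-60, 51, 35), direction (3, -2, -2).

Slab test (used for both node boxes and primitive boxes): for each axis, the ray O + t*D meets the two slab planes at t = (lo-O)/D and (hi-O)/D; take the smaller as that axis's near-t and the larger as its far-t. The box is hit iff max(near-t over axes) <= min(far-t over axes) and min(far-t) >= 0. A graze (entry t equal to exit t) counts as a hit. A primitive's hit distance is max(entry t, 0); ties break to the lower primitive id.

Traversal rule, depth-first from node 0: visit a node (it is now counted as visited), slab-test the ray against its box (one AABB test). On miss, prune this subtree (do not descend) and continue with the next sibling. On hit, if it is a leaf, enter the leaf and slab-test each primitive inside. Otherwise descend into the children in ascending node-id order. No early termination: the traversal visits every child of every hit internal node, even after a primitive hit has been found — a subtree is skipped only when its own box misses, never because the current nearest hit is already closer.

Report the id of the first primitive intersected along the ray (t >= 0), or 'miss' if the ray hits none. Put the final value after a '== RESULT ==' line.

Walk:
N0 x:[47/3,26] y:[33/2,35] z:[15/2,27] -> hit [33/2,26], descend [1, 3, 4, 8]
  N1 x:[22,25] y:[20,30] z:[18,27] -> hit [22,25], descend [2, 9]
    N2 x:[22,71/3] y:[20,30] z:[23,27] -> hit [23,71/3] leaf, test {P0(miss), P12(miss)}
    N9 x:[67/3,25] y:[43/2,47/2] z:[18,24] -> hit [67/3,47/2] leaf, test {P9(miss), P14@t=23}
  N3 x:[47/3,61/3] y:[35/2,51/2] z:[10,19] -> hit [35/2,19], descend [6, 7]
    N6 x:[53/3,61/3] y:[24,51/2] z:[10,15] -> miss, prune
    N7 x:[47/3,53/3] y:[35/2,49/2] z:[16,19] -> hit [35/2,53/3] leaf, test {P10@t=35/2, P13(miss)}
  N4 x:[62/3,26] y:[33/2,41/2] z:[15/2,21] -> miss, prune
  N8 x:[56/3,62/3] y:[65/2,35] z:[19/2,22] -> miss, prune

Summary -> nodes [0, 1, 2, 9, 3, 6, 7, 4, 8]; box-tests=9; leaf-entries=3; first=P10

== RESULT ==
10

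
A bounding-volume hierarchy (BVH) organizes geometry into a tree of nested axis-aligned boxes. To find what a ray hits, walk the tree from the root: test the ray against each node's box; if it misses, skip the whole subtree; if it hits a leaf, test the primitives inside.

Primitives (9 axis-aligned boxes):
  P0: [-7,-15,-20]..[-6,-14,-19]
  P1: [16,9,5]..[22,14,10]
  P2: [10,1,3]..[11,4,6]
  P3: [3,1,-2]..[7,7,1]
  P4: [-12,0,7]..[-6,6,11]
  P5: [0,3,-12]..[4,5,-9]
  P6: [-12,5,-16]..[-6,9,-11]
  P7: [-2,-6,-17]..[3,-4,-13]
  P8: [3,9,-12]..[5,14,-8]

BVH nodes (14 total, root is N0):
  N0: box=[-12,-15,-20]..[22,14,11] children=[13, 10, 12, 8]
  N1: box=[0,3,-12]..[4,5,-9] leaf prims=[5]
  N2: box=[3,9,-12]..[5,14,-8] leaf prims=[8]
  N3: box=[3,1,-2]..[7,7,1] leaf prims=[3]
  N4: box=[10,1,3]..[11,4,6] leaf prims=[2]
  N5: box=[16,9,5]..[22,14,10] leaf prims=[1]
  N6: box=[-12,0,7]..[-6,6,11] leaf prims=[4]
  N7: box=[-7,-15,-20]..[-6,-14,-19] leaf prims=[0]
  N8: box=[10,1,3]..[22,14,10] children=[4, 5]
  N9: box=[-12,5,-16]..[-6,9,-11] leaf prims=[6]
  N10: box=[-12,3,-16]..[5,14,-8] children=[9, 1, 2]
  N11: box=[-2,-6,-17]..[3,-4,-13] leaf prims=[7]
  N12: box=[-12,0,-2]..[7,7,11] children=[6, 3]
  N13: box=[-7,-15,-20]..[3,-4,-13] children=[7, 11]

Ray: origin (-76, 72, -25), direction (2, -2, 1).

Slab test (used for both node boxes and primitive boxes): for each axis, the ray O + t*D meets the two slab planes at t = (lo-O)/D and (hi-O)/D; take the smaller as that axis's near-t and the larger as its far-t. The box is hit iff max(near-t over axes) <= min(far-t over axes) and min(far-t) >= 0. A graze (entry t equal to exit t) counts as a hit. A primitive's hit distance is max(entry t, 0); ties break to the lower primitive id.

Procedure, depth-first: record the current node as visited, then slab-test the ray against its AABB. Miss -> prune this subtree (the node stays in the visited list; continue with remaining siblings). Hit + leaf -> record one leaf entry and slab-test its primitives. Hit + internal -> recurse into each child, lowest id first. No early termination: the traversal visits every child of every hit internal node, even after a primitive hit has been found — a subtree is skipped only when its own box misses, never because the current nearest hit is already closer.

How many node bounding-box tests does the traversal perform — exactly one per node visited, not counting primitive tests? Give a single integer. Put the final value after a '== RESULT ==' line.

Trace the traversal:
N0 x:[32,49] y:[29,87/2] z:[5,36] -> hit [32,36], descend [8, 10, 12, 13]
  N8 x:[43,49] y:[29,71/2] z:[28,35] -> miss, prune
  N10 x:[32,81/2] y:[29,69/2] z:[9,17] -> miss, prune
  N12 x:[32,83/2] y:[65/2,36] z:[23,36] -> hit [65/2,36], descend [3, 6]
    N3 x:[79/2,83/2] y:[65/2,71/2] z:[23,26] -> miss, prune
    N6 x:[32,35] y:[33,36] z:[32,36] -> hit [33,35] leaf, test {P4@t=33}
  N13 x:[69/2,79/2] y:[38,87/2] z:[5,12] -> miss, prune

Summary -> nodes [0, 8, 10, 12, 3, 6, 13]; box-tests=7; leaf-entries=1; first=P4

== RESULT ==
7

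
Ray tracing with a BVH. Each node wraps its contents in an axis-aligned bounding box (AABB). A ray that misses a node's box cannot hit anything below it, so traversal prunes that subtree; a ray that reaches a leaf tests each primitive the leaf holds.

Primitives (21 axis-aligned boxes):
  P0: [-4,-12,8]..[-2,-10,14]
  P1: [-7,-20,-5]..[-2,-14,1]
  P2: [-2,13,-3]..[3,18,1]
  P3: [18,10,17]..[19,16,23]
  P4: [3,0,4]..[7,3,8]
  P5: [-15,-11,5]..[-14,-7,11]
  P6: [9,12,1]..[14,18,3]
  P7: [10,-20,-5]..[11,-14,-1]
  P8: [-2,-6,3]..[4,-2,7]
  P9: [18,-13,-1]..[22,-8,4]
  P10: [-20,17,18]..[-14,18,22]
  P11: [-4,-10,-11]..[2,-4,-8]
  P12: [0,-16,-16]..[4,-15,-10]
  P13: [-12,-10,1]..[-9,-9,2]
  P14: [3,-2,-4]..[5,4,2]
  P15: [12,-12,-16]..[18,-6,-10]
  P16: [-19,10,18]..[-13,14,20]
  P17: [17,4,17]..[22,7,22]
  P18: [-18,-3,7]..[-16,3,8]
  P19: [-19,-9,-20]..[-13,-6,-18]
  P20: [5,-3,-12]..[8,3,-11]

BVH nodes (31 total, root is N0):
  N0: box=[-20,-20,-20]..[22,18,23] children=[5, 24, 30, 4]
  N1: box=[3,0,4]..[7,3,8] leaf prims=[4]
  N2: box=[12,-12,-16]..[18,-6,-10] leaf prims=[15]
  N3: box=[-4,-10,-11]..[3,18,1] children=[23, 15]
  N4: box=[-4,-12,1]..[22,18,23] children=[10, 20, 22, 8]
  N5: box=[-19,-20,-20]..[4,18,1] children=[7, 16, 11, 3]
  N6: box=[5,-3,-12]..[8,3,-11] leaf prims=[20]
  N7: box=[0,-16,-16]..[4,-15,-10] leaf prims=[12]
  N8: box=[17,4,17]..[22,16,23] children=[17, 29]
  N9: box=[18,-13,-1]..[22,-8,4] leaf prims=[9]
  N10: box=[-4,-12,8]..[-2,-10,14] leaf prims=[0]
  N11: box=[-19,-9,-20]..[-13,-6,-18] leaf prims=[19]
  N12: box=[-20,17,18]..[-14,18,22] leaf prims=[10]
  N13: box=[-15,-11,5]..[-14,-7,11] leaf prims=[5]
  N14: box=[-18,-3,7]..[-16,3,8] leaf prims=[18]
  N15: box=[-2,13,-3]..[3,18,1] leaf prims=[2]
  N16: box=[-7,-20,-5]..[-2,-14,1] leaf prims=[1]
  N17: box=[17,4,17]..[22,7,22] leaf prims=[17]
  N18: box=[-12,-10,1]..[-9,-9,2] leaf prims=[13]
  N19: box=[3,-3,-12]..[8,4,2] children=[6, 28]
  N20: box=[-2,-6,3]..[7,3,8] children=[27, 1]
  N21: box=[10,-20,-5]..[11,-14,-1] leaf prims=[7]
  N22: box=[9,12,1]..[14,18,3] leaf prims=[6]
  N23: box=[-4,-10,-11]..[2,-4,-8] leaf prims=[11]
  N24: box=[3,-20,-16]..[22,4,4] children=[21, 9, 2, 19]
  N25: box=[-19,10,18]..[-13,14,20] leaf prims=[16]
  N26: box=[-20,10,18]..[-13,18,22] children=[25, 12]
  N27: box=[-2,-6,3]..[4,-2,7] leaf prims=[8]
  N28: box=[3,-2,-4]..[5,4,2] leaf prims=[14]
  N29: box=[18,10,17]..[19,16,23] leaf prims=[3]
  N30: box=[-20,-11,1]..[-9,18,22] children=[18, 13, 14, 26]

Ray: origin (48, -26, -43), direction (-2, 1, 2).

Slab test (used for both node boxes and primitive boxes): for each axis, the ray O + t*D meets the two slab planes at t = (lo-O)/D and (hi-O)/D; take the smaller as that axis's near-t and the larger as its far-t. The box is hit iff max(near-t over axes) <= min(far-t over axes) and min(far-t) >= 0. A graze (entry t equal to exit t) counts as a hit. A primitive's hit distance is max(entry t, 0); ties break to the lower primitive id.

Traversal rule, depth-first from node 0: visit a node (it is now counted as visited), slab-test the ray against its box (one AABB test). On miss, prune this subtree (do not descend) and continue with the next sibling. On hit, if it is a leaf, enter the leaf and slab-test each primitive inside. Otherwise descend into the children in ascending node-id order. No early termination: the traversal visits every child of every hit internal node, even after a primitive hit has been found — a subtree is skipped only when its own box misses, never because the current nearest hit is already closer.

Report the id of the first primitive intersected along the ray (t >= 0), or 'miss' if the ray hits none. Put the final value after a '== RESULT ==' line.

Walk:
N0 x:[13,34] y:[6,44] z:[23/2,33] -> hit [13,33], descend [4, 5, 24, 30]
  N4 x:[13,26] y:[14,44] z:[22,33] -> hit [22,26], descend [8, 10, 20, 22]
    N8 x:[13,31/2] y:[30,42] z:[30,33] -> miss, prune
    N10 x:[25,26] y:[14,16] z:[51/2,57/2] -> miss, prune
    N20 x:[41/2,25] y:[20,29] z:[23,51/2] -> hit [23,25], descend [1, 27]
      N1 x:[41/2,45/2] y:[26,29] z:[47/2,51/2] -> miss, prune
      N27 x:[22,25] y:[20,24] z:[23,25] -> hit [23,24] leaf, test {P8@t=23}
    N22 x:[17,39/2] y:[38,44] z:[22,23] -> miss, prune
  N5 x:[22,67/2] y:[6,44] z:[23/2,22] -> hit [22,22], descend [3, 7, 11, 16]
    N3 x:[45/2,26] y:[16,44] z:[16,22] -> miss, prune
    N7 x:[22,24] y:[10,11] z:[27/2,33/2] -> miss, prune
    N11 x:[61/2,67/2] y:[17,20] z:[23/2,25/2] -> miss, prune
    N16 x:[25,55/2] y:[6,12] z:[19,22] -> miss, prune
  N24 x:[13,45/2] y:[6,30] z:[27/2,47/2] -> hit [27/2,45/2], descend [2, 9, 19, 21]
    N2 x:[15,18] y:[14,20] z:[27/2,33/2] -> hit [15,33/2] leaf, test {P15@t=15}
    N9 x:[13,15] y:[13,18] z:[21,47/2] -> miss, prune
    N19 x:[20,45/2] y:[23,30] z:[31/2,45/2] -> miss, prune
    N21 x:[37/2,19] y:[6,12] z:[19,21] -> miss, prune
  N30 x:[57/2,34] y:[15,44] z:[22,65/2] -> hit [57/2,65/2], descend [13, 14, 18, 26]
    N13 x:[31,63/2] y:[15,19] z:[24,27] -> miss, prune
    N14 x:[32,33] y:[23,29] z:[25,51/2] -> miss, prune
    N18 x:[57/2,30] y:[16,17] z:[22,45/2] -> miss, prune
    N26 x:[61/2,34] y:[36,44] z:[61/2,65/2] -> miss, prune

order=[0, 4, 8, 10, 20, 1, 27, 22, 5, 3, 7, 11, 16, 24, 2, 9, 19, 21, 30, 13, 14, 18, 26]  |boxes|=23  |leaves|=2  hit=P15

== RESULT ==
15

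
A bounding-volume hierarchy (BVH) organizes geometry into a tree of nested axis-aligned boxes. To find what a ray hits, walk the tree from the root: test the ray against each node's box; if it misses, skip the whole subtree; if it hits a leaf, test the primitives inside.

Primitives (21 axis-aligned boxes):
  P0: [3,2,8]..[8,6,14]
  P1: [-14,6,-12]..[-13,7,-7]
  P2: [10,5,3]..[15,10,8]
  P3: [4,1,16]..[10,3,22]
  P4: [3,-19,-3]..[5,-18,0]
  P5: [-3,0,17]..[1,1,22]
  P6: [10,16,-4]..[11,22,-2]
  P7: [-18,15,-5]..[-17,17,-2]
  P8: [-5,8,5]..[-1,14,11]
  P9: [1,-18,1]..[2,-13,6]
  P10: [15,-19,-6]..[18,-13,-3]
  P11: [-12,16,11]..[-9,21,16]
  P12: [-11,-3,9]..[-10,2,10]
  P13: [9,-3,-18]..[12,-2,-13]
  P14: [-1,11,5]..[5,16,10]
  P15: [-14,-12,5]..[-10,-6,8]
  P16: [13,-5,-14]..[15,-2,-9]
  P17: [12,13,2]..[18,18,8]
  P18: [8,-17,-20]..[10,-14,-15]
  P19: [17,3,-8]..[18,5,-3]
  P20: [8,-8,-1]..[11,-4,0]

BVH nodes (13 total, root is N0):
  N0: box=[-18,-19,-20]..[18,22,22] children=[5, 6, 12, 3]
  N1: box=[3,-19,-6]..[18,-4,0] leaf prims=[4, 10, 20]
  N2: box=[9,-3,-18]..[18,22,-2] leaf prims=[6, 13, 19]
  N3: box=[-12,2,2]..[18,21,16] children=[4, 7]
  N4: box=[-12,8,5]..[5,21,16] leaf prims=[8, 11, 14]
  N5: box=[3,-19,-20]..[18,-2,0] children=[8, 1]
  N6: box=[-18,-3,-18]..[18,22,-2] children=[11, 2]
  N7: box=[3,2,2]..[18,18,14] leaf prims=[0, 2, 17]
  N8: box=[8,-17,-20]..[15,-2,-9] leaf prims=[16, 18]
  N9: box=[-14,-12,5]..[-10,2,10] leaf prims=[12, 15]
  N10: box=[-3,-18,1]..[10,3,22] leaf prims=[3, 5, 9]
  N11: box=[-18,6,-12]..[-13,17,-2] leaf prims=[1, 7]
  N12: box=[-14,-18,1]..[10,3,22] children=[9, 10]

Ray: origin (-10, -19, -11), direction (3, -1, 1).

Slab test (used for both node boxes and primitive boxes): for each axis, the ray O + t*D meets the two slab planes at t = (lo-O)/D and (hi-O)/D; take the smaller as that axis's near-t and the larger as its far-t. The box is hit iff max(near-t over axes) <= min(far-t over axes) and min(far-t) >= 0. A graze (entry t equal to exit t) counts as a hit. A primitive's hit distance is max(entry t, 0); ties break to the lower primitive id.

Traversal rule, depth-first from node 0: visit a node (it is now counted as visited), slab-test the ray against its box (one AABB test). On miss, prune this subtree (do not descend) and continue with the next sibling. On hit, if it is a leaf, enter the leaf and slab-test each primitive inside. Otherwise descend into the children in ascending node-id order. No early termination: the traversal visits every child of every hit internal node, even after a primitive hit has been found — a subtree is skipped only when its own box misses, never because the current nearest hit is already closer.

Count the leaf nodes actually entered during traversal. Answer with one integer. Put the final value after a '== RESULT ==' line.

Trace the traversal:
N0 x:[-8/3,28/3] y:[-41,0] z:[-9,33] -> hit [-8/3,0], descend [3, 5, 6, 12]
  N3 x:[-2/3,28/3] y:[-40,-21] z:[13,27] -> miss, prune
  N5 x:[13/3,28/3] y:[-17,0] z:[-9,11] -> miss, prune
  N6 x:[-8/3,28/3] y:[-41,-16] z:[-7,9] -> miss, prune
  N12 x:[-4/3,20/3] y:[-22,-1] z:[12,33] -> miss, prune

Summary -> nodes [0, 3, 5, 6, 12]; box-tests=5; leaf-entries=0; first=miss

== RESULT ==
0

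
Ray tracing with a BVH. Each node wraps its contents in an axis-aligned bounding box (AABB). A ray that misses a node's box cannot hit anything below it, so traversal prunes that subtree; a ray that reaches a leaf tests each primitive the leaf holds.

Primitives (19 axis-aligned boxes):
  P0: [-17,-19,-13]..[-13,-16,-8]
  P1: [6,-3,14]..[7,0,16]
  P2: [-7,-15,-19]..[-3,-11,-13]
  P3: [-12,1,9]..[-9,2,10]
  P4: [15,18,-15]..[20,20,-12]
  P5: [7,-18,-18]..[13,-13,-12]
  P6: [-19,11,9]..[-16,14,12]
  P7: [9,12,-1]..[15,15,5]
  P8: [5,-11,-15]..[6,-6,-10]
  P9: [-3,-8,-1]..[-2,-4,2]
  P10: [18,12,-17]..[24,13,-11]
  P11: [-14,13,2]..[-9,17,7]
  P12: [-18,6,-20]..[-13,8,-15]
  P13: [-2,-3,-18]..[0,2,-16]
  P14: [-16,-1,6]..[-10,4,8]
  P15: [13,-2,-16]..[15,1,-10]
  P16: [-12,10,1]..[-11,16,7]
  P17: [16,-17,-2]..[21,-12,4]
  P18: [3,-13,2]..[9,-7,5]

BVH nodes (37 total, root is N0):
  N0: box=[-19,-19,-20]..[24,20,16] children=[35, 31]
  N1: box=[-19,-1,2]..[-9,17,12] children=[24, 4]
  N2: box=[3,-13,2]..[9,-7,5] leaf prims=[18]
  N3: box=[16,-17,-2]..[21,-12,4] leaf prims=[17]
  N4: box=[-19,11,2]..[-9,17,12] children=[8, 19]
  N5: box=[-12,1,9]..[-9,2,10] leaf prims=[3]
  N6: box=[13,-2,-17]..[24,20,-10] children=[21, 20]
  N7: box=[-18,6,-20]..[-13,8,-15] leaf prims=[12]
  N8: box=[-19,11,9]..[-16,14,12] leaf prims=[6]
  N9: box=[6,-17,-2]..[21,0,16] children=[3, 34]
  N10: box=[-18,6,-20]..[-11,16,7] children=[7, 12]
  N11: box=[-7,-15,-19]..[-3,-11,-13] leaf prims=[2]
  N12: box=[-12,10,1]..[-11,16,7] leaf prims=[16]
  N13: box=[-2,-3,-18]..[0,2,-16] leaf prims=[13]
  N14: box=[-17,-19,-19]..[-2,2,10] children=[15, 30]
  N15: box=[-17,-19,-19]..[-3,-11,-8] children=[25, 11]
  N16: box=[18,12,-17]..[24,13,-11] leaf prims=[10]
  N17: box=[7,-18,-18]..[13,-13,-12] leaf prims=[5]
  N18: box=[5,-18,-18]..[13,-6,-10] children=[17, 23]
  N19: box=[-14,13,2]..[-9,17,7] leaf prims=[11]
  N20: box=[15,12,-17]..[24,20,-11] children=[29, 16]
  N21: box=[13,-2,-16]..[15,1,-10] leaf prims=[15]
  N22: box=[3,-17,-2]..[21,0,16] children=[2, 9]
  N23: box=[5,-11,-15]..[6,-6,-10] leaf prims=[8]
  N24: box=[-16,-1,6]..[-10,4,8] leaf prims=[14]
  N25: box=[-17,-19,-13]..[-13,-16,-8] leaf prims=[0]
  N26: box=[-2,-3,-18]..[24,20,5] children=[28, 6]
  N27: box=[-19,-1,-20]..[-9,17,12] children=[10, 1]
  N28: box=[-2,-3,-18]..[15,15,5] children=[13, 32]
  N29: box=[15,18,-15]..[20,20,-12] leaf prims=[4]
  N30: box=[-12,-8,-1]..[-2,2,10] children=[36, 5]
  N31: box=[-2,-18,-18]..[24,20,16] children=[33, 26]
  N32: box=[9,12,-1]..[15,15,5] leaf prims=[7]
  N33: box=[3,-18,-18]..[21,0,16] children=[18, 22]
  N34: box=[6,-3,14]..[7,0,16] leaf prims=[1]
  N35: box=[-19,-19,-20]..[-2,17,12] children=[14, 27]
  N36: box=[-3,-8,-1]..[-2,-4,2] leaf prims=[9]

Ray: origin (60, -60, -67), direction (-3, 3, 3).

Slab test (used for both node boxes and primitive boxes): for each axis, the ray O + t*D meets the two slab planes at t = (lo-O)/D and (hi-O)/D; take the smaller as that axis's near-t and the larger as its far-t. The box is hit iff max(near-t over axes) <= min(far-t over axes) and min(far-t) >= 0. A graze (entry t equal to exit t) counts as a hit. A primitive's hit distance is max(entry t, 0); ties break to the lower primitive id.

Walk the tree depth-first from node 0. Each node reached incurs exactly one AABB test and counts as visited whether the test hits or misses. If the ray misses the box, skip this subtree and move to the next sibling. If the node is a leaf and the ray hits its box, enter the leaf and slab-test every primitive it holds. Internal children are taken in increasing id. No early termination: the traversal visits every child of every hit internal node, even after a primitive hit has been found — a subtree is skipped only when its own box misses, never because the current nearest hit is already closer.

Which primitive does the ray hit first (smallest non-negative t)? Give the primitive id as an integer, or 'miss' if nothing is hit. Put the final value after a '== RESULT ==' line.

Traverse from the root:
N0 x:[12,79/3] y:[41/3,80/3] z:[47/3,83/3] -> hit [47/3,79/3], descend [31, 35]
  N31 x:[12,62/3] y:[14,80/3] z:[49/3,83/3] -> hit [49/3,62/3], descend [26, 33]
    N26 x:[12,62/3] y:[19,80/3] z:[49/3,24] -> hit [19,62/3], descend [6, 28]
      N6 x:[12,47/3] y:[58/3,80/3] z:[50/3,19] -> miss, prune
      N28 x:[15,62/3] y:[19,25] z:[49/3,24] -> hit [19,62/3], descend [13, 32]
        N13 x:[20,62/3] y:[19,62/3] z:[49/3,17] -> miss, prune
        N32 x:[15,17] y:[24,25] z:[22,24] -> miss, prune
    N33 x:[13,19] y:[14,20] z:[49/3,83/3] -> hit [49/3,19], descend [18, 22]
      N18 x:[47/3,55/3] y:[14,18] z:[49/3,19] -> hit [49/3,18], descend [17, 23]
        N17 x:[47/3,53/3] y:[14,47/3] z:[49/3,55/3] -> miss, prune
        N23 x:[18,55/3] y:[49/3,18] z:[52/3,19] -> hit [18,18] leaf, test {P8@t=18}
      N22 x:[13,19] y:[43/3,20] z:[65/3,83/3] -> miss, prune
  N35 x:[62/3,79/3] y:[41/3,77/3] z:[47/3,79/3] -> hit [62/3,77/3], descend [14, 27]
    N14 x:[62/3,77/3] y:[41/3,62/3] z:[16,77/3] -> hit [62/3,62/3], descend [15, 30]
      N15 x:[21,77/3] y:[41/3,49/3] z:[16,59/3] -> miss, prune
      N30 x:[62/3,24] y:[52/3,62/3] z:[22,77/3] -> miss, prune
    N27 x:[23,79/3] y:[59/3,77/3] z:[47/3,79/3] -> hit [23,77/3], descend [1, 10]
      N1 x:[23,79/3] y:[59/3,77/3] z:[23,79/3] -> hit [23,77/3], descend [4, 24]
        N4 x:[23,79/3] y:[71/3,77/3] z:[23,79/3] -> hit [71/3,77/3], descend [8, 19]
          N8 x:[76/3,79/3] y:[71/3,74/3] z:[76/3,79/3] -> miss, prune
          N19 x:[23,74/3] y:[73/3,77/3] z:[23,74/3] -> hit [73/3,74/3] leaf, test {P11@t=73/3}
        N24 x:[70/3,76/3] y:[59/3,64/3] z:[73/3,25] -> miss, prune
      N10 x:[71/3,26] y:[22,76/3] z:[47/3,74/3] -> hit [71/3,74/3], descend [7, 12]
        N7 x:[73/3,26] y:[22,68/3] z:[47/3,52/3] -> miss, prune
        N12 x:[71/3,24] y:[70/3,76/3] z:[68/3,74/3] -> hit [71/3,24] leaf, test {P16@t=71/3}

25 AABB tests over nodes [0, 31, 26, 6, 28, 13, 32, 33, 18, 17, 23, 22, 35, 14, 15, 30, 27, 1, 4, 8, 19, 24, 10, 7, 12]; 3 leaves entered; closest P8.

== RESULT ==
8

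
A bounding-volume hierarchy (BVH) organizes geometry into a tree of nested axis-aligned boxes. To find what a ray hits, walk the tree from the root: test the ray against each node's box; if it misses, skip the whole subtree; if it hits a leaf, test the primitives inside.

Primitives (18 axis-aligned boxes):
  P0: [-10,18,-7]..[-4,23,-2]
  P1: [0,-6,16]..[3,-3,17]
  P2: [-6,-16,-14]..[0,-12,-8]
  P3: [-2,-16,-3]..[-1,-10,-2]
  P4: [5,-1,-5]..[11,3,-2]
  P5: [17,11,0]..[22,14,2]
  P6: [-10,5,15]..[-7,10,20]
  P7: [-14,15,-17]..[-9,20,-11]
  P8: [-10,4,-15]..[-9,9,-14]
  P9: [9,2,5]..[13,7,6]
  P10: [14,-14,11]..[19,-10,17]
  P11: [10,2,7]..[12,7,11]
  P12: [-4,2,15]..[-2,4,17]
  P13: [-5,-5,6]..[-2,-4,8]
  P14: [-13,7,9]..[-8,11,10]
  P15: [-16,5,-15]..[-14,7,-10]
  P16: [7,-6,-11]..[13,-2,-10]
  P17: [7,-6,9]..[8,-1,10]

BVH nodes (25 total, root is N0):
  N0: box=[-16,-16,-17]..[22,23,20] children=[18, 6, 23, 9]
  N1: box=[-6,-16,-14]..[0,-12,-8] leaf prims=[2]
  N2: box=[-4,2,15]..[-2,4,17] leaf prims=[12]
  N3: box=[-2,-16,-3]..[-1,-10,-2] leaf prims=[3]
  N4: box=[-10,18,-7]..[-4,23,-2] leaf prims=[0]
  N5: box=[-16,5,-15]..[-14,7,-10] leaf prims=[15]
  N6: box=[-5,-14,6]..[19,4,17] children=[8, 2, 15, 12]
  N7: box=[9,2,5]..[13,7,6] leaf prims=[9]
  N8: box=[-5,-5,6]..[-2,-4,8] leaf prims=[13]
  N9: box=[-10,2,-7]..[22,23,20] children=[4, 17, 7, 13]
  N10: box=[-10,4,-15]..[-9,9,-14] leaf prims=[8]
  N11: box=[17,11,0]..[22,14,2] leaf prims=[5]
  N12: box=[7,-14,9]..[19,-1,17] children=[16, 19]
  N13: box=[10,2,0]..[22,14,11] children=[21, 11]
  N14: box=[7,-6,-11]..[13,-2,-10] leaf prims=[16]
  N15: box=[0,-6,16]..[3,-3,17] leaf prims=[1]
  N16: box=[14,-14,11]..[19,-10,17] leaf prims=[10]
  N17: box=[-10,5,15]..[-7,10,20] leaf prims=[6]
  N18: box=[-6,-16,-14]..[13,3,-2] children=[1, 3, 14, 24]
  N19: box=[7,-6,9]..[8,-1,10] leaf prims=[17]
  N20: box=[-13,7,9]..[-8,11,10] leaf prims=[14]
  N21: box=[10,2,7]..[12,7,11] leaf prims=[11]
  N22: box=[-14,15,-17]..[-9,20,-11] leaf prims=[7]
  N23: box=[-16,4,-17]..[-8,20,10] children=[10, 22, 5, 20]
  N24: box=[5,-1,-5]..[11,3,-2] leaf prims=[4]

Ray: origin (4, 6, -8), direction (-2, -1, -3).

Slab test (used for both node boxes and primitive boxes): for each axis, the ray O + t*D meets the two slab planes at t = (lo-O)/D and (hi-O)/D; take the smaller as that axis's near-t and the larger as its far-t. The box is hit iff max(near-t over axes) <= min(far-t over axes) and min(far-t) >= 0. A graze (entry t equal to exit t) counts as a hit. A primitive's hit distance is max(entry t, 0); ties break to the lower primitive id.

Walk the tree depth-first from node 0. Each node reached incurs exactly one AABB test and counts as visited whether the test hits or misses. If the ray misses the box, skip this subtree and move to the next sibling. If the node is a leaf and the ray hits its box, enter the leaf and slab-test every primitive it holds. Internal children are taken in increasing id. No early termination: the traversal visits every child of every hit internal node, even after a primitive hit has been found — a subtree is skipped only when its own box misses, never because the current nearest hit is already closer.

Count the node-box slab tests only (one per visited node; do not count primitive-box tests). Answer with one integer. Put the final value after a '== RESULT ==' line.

Traverse from the root:
N0 x:[-9,10] y:[-17,22] z:[-28/3,3] -> hit [-9,3], descend [6, 9, 18, 23]
  N6 x:[-15/2,9/2] y:[2,20] z:[-25/3,-14/3] -> miss, prune
  N9 x:[-9,7] y:[-17,4] z:[-28/3,-1/3] -> miss, prune
  N18 x:[-9/2,5] y:[3,22] z:[-2,2] -> miss, prune
  N23 x:[6,10] y:[-14,2] z:[-6,3] -> miss, prune

5 AABB tests over nodes [0, 6, 9, 18, 23]; 0 leaves entered; closest miss.

== RESULT ==
5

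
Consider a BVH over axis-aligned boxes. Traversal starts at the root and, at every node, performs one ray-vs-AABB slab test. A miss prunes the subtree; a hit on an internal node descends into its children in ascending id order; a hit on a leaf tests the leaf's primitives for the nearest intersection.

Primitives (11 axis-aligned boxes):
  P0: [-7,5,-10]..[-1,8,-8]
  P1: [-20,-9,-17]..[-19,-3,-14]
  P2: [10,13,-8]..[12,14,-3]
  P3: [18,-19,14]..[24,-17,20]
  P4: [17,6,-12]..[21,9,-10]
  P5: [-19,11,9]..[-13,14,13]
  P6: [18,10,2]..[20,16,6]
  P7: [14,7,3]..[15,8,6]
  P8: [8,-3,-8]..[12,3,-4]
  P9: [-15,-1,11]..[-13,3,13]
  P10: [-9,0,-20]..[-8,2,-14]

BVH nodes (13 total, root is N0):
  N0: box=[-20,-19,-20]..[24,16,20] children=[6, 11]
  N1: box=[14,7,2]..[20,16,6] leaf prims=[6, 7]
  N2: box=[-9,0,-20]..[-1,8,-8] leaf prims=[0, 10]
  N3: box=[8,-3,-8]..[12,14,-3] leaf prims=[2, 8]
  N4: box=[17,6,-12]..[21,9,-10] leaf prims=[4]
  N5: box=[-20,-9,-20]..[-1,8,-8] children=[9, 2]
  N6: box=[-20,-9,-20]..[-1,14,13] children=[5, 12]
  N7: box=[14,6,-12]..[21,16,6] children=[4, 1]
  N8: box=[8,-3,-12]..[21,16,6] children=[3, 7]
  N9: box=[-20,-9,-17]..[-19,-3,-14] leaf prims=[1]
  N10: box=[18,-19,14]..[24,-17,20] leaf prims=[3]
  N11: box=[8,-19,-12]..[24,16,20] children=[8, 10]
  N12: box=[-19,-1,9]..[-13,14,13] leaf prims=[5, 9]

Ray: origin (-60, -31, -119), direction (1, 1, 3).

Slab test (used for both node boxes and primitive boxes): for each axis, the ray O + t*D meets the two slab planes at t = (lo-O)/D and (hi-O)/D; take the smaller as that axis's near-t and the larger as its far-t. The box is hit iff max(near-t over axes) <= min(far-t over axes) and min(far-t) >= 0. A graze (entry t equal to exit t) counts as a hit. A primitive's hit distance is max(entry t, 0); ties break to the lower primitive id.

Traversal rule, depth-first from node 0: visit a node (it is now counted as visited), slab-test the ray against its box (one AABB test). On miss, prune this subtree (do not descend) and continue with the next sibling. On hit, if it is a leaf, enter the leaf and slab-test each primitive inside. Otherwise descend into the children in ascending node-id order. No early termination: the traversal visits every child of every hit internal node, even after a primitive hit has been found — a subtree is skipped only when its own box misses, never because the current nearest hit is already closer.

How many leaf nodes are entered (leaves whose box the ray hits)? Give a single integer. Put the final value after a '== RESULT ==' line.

Traverse from the root:
N0 x:[40,84] y:[12,47] z:[33,139/3] -> hit [40,139/3], descend [6, 11]
  N6 x:[40,59] y:[22,45] z:[33,44] -> hit [40,44], descend [5, 12]
    N5 x:[40,59] y:[22,39] z:[33,37] -> miss, prune
    N12 x:[41,47] y:[30,45] z:[128/3,44] -> hit [128/3,44] leaf, test {P5@t=128/3, P9(miss)}
  N11 x:[68,84] y:[12,47] z:[107/3,139/3] -> miss, prune

5 AABB tests over nodes [0, 6, 5, 12, 11]; 1 leaf entered; closest P5.

== RESULT ==
1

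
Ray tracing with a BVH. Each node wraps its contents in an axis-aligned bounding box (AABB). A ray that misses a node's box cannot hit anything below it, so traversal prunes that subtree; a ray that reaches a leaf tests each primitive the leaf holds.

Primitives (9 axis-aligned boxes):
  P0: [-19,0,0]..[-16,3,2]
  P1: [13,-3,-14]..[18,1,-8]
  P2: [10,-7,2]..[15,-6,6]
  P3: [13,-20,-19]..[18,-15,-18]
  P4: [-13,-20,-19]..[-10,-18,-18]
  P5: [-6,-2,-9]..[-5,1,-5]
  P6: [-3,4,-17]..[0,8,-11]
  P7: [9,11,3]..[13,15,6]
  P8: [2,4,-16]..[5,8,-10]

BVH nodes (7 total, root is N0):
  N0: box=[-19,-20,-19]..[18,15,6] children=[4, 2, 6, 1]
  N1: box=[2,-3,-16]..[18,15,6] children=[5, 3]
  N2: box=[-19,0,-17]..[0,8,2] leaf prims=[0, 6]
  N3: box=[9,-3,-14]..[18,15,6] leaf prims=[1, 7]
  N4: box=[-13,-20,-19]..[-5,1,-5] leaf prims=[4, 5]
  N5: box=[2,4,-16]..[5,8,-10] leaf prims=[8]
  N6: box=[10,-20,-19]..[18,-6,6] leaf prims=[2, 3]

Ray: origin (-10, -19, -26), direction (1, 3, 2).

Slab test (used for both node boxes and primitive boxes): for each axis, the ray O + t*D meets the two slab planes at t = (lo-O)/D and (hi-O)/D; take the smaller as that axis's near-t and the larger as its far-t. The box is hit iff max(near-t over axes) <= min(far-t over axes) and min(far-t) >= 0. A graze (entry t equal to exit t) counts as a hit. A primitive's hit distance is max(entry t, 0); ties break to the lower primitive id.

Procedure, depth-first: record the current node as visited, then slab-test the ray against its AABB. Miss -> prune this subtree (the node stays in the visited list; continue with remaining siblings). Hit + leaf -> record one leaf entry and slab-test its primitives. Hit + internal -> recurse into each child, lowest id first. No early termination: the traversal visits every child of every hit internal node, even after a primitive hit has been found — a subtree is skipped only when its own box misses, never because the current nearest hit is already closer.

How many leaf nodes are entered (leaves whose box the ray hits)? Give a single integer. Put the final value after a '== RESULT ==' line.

Walk:
N0 x:[-9,28] y:[-1/3,34/3] z:[7/2,16] -> hit [7/2,34/3], descend [1, 2, 4, 6]
  N1 x:[12,28] y:[16/3,34/3] z:[5,16] -> miss, prune
  N2 x:[-9,10] y:[19/3,9] z:[9/2,14] -> hit [19/3,9] leaf, test {P0(miss), P6(miss)}
  N4 x:[-3,5] y:[-1/3,20/3] z:[7/2,21/2] -> hit [7/2,5] leaf, test {P4(miss), P5(miss)}
  N6 x:[20,28] y:[-1/3,13/3] z:[7/2,16] -> miss, prune

5 AABB tests over nodes [0, 1, 2, 4, 6]; 2 leaves entered; closest miss.

== RESULT ==
2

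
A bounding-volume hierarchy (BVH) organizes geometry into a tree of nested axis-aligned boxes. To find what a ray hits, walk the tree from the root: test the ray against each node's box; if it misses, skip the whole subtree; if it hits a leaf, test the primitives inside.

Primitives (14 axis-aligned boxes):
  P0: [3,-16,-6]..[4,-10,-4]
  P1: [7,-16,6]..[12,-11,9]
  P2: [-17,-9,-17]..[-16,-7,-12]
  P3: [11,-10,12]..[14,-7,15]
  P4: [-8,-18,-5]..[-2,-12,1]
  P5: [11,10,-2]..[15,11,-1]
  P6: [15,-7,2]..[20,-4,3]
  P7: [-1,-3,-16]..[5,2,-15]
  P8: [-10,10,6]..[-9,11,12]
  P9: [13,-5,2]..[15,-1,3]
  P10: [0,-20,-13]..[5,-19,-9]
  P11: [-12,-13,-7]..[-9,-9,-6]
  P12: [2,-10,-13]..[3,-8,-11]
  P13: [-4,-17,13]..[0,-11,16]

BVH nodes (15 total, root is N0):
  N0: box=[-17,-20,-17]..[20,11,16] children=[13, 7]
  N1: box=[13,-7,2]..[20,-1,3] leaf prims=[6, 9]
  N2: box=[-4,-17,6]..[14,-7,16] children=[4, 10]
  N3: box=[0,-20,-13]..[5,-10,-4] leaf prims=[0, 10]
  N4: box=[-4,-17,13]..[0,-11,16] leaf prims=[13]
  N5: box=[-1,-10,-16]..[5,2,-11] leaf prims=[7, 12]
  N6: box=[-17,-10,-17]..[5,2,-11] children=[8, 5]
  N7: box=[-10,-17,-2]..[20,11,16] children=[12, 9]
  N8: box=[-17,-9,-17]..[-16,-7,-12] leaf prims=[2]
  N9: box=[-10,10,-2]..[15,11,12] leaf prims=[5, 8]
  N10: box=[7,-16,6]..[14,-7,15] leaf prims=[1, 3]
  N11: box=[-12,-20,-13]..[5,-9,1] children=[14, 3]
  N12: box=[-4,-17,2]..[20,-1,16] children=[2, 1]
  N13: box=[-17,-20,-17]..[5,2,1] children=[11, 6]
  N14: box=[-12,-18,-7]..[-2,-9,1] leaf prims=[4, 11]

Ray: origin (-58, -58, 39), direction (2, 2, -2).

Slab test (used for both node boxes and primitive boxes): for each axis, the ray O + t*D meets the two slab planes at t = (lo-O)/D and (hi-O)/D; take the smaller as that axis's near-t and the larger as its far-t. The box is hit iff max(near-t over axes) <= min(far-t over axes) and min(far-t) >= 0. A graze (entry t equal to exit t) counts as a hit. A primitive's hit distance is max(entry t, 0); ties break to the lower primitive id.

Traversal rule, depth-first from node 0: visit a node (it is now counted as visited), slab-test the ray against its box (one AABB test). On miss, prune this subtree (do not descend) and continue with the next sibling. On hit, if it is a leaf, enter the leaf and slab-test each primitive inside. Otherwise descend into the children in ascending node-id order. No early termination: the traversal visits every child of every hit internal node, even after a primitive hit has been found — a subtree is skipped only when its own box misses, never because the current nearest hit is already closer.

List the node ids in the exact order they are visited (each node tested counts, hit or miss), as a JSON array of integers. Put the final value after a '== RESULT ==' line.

Trace the traversal:
N0 x:[41/2,39] y:[19,69/2] z:[23/2,28] -> hit [41/2,28], descend [7, 13]
  N7 x:[24,39] y:[41/2,69/2] z:[23/2,41/2] -> miss, prune
  N13 x:[41/2,63/2] y:[19,30] z:[19,28] -> hit [41/2,28], descend [6, 11]
    N6 x:[41/2,63/2] y:[24,30] z:[25,28] -> hit [25,28], descend [5, 8]
      N5 x:[57/2,63/2] y:[24,30] z:[25,55/2] -> miss, prune
      N8 x:[41/2,21] y:[49/2,51/2] z:[51/2,28] -> miss, prune
    N11 x:[23,63/2] y:[19,49/2] z:[19,26] -> hit [23,49/2], descend [3, 14]
      N3 x:[29,63/2] y:[19,24] z:[43/2,26] -> miss, prune
      N14 x:[23,28] y:[20,49/2] z:[19,23] -> hit [23,23] leaf, test {P4(miss), P11@t=23}

order=[0, 7, 13, 6, 5, 8, 11, 3, 14]  |boxes|=9  |leaves|=1  hit=P11

== RESULT ==
[0, 7, 13, 6, 5, 8, 11, 3, 14]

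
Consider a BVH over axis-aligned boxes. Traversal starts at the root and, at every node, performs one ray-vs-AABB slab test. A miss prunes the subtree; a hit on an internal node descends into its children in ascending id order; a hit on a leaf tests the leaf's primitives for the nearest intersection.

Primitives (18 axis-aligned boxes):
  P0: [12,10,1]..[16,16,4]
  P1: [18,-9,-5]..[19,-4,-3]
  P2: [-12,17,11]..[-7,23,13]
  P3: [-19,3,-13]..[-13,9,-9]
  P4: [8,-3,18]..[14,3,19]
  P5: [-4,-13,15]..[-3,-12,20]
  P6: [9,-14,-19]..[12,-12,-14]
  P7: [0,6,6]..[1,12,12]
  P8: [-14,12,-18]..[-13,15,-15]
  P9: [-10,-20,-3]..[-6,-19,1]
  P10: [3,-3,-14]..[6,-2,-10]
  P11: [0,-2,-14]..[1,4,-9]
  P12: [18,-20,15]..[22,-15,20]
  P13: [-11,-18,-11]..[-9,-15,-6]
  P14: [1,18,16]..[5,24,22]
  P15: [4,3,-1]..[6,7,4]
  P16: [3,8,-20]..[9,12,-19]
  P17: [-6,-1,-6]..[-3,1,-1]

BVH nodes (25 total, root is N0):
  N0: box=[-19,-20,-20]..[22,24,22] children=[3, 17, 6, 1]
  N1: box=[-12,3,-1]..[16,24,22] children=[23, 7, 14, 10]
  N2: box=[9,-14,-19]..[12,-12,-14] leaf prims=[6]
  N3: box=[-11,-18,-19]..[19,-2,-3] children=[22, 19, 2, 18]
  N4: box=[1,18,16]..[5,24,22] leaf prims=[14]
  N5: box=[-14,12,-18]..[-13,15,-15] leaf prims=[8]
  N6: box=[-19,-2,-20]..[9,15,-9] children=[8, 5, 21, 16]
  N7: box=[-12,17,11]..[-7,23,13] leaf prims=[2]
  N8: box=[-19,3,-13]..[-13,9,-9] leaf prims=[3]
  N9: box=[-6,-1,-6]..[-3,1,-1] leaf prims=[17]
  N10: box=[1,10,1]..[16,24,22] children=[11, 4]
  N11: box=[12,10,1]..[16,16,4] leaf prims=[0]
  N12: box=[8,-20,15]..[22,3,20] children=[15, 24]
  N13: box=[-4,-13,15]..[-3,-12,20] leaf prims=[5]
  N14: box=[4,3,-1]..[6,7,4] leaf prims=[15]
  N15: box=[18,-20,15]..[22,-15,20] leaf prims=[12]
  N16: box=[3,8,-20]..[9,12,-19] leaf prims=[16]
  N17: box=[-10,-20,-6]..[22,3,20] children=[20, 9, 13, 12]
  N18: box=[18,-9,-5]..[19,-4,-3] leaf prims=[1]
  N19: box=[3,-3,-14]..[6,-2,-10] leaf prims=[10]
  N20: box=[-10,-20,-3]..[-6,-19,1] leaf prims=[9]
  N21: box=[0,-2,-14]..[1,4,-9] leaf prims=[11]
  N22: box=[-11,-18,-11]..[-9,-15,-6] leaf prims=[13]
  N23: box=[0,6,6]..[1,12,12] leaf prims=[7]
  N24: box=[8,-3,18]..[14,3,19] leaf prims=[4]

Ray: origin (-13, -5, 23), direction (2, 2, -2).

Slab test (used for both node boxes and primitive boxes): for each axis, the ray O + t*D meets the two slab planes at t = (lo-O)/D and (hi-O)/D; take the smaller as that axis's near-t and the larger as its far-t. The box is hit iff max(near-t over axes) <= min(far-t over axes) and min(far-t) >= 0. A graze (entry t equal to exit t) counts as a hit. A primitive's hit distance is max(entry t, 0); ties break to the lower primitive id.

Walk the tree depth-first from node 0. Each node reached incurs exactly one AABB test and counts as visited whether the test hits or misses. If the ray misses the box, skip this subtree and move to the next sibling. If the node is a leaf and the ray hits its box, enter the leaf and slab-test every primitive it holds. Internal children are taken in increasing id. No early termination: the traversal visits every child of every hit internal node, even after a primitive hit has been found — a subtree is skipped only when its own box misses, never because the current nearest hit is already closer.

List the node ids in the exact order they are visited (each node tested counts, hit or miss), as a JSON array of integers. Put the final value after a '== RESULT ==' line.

Walk:
N0 x:[-3,35/2] y:[-15/2,29/2] z:[1/2,43/2] -> hit [1/2,29/2], descend [1, 3, 6, 17]
  N1 x:[1/2,29/2] y:[4,29/2] z:[1/2,12] -> hit [4,12], descend [7, 10, 14, 23]
    N7 x:[1/2,3] y:[11,14] z:[5,6] -> miss, prune
    N10 x:[7,29/2] y:[15/2,29/2] z:[1/2,11] -> hit [15/2,11], descend [4, 11]
      N4 x:[7,9] y:[23/2,29/2] z:[1/2,7/2] -> miss, prune
      N11 x:[25/2,29/2] y:[15/2,21/2] z:[19/2,11] -> miss, prune
    N14 x:[17/2,19/2] y:[4,6] z:[19/2,12] -> miss, prune
    N23 x:[13/2,7] y:[11/2,17/2] z:[11/2,17/2] -> hit [13/2,7] leaf, test {P7@t=13/2}
  N3 x:[1,16] y:[-13/2,3/2] z:[13,21] -> miss, prune
  N6 x:[-3,11] y:[3/2,10] z:[16,43/2] -> miss, prune
  N17 x:[3/2,35/2] y:[-15/2,4] z:[3/2,29/2] -> hit [3/2,4], descend [9, 12, 13, 20]
    N9 x:[7/2,5] y:[2,3] z:[12,29/2] -> miss, prune
    N12 x:[21/2,35/2] y:[-15/2,4] z:[3/2,4] -> miss, prune
    N13 x:[9/2,5] y:[-4,-7/2] z:[3/2,4] -> miss, prune
    N20 x:[3/2,7/2] y:[-15/2,-7] z:[11,13] -> miss, prune

Visited [0, 1, 7, 10, 4, 11, 14, 23, 3, 6, 17, 9, 12, 13, 20]. Tests: 15 box, 1 leaf. Nearest: P7.

== RESULT ==
[0, 1, 7, 10, 4, 11, 14, 23, 3, 6, 17, 9, 12, 13, 20]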